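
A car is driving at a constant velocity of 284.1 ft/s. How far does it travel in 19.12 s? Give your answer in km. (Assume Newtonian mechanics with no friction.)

v = 284.1 ft/s × 0.3048 = 86.5937 m/s
d = v × t = 86.5937 × 19.12 = 1655.67 m
d = 1655.67 m / 1000.0 = 1.656 km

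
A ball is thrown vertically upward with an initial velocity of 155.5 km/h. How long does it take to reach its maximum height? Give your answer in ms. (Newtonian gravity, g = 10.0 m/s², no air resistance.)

v₀ = 155.5 km/h × 0.2777777777777778 = 43.1944 m/s
t_up = v₀ / g = 43.1944 / 10.0 = 4.31944 s
t_up = 4.31944 s / 0.001 = 4319 ms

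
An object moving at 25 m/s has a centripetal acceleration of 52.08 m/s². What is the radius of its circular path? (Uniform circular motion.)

r = v²/a_c = 25²/52.08 = 12.0 m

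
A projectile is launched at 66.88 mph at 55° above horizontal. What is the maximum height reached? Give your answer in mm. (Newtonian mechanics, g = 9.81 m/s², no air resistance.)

v₀ = 66.88 mph × 0.44704 = 29.898 m/s
H = v₀² × sin²(θ) / (2g) = 29.898² × sin(55°)² / (2 × 9.81) = 893.89 × 0.67101 / 19.62 = 30.5713 m
H = 30.5713 m / 0.001 = 30570 mm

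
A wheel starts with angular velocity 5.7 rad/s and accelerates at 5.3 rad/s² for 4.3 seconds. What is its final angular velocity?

ω = ω₀ + αt = 5.7 + 5.3 × 4.3 = 28.49 rad/s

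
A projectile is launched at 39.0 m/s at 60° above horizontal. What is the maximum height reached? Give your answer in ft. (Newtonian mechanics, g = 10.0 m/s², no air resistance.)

H = v₀² × sin²(θ) / (2g) = 39.0² × sin(60°)² / (2 × 10.0) = 1521.0 × 0.75 / 20.0 = 57.0375 m
H = 57.0375 m / 0.3048 = 187.1 ft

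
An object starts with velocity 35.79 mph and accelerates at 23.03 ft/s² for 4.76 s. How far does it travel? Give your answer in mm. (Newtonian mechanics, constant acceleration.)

v₀ = 35.79 mph × 0.44704 = 15.9996 m/s
a = 23.03 ft/s² × 0.3048 = 7.01954 m/s²
d = v₀ × t + ½ × a × t² = 15.9996 × 4.76 + 0.5 × 7.01954 × 4.76² = 155.681 m
d = 155.681 m / 0.001 = 155700 mm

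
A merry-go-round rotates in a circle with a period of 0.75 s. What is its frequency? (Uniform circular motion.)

f = 1/T = 1/0.75 = 1.3333 Hz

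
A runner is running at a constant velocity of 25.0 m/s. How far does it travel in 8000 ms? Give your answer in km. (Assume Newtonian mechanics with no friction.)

t = 8000 ms × 0.001 = 8.0 s
d = v × t = 25.0 × 8.0 = 200.0 m
d = 200.0 m / 1000.0 = 0.2 km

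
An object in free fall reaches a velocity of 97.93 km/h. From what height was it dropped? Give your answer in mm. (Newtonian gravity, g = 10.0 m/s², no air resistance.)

v = 97.93 km/h × 0.2777777777777778 = 27.2028 m/s
h = v² / (2g) = 27.2028² / (2 × 10.0) = 36.9996 m
h = 36.9996 m / 0.001 = 37000 mm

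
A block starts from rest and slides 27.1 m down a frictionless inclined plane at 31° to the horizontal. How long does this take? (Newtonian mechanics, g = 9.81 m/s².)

a = g sin(θ) = 9.81 × sin(31°) = 5.0525 m/s²
t = √(2d/a) = √(2 × 27.1 / 5.0525) = 3.28 s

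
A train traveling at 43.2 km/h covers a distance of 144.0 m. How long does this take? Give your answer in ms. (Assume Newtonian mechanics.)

v = 43.2 km/h × 0.2777777777777778 = 12.0 m/s
t = d / v = 144.0 / 12.0 = 12.0 s
t = 12.0 s / 0.001 = 12000 ms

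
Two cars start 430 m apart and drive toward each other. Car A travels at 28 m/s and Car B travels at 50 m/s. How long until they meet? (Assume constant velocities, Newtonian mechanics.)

Combined speed: v_combined = 28 + 50 = 78 m/s
Time to meet: t = d/v_combined = 430/78 = 5.51 s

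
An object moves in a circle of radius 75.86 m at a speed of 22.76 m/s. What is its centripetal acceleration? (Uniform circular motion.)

a_c = v²/r = 22.76²/75.86 = 518.0176/75.86 = 6.83 m/s²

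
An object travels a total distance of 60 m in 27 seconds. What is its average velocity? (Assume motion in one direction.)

v_avg = Δd / Δt = 60 / 27 = 2.22 m/s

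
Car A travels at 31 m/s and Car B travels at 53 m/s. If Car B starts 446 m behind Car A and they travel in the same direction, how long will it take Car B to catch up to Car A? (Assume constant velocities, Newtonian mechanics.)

Relative speed: v_rel = 53 - 31 = 22 m/s
Time to catch: t = d₀/v_rel = 446/22 = 20.27 s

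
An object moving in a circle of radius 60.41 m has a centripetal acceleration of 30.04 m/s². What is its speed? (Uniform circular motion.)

v = √(a_c × r) = √(30.04 × 60.41) = 42.6 m/s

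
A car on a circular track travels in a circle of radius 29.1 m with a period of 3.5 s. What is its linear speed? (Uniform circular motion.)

v = 2πr/T = 2π×29.1/3.5 = 52.24 m/s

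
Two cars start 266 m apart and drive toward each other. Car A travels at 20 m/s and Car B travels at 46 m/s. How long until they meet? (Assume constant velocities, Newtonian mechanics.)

Combined speed: v_combined = 20 + 46 = 66 m/s
Time to meet: t = d/v_combined = 266/66 = 4.03 s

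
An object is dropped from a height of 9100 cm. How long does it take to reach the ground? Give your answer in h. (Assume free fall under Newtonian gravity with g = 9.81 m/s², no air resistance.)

h = 9100 cm × 0.01 = 91.0 m
t = √(2h/g) = √(2 × 91.0 / 9.81) = 4.30726 s
t = 4.30726 s / 3600.0 = 0.001196 h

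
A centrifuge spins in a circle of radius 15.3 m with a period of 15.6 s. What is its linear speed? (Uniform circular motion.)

v = 2πr/T = 2π×15.3/15.6 = 6.16 m/s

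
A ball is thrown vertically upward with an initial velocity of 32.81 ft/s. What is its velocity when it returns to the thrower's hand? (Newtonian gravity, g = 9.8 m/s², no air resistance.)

By conservation of energy (no air resistance), the ball returns to the throw height with the same speed as launch, but directed downward.
|v_ground| = v₀ = 32.81 ft/s
v_ground = 32.81 ft/s (downward)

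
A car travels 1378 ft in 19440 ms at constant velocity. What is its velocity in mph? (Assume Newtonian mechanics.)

d = 1378 ft × 0.3048 = 420.014 m
t = 19440 ms × 0.001 = 19.44 s
v = d / t = 420.014 / 19.44 = 21.6057 m/s
v = 21.6057 m/s / 0.44704 = 48.33 mph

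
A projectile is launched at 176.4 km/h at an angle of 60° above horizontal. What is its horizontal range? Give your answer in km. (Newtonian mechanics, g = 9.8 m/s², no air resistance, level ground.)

v₀ = 176.4 km/h × 0.2777777777777778 = 49.0 m/s
R = v₀² × sin(2θ) / g = 49.0² × sin(2 × 60°) / 9.8 = 2401.0 × 0.866025 / 9.8 = 212.176 m
R = 212.176 m / 1000.0 = 0.2122 km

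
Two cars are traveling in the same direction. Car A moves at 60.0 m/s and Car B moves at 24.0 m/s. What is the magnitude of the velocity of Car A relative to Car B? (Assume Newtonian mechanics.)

v_rel = |v_A - v_B| = |60.0 - 24.0| = 36.0 m/s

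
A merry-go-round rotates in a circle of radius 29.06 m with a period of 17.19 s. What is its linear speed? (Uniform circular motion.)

v = 2πr/T = 2π×29.06/17.19 = 10.62 m/s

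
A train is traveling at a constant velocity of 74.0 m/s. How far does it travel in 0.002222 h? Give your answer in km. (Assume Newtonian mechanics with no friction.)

t = 0.002222 h × 3600.0 = 7.9992 s
d = v × t = 74.0 × 7.9992 = 591.941 m
d = 591.941 m / 1000.0 = 0.5919 km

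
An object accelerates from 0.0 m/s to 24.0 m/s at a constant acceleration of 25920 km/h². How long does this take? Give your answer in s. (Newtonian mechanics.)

a = 25920 km/h² × 7.716049382716049e-05 = 2.0 m/s²
t = (v - v₀) / a = (24.0 - 0.0) / 2.0 = 12.0 s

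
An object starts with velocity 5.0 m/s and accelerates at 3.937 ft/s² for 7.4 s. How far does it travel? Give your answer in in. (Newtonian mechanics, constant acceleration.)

a = 3.937 ft/s² × 0.3048 = 1.2 m/s²
d = v₀ × t + ½ × a × t² = 5.0 × 7.4 + 0.5 × 1.2 × 7.4² = 69.856 m
d = 69.856 m / 0.0254 = 2750 in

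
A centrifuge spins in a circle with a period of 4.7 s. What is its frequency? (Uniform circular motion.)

f = 1/T = 1/4.7 = 0.2128 Hz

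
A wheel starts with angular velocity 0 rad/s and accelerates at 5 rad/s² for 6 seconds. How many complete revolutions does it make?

θ = ω₀t + ½αt² = 0×6 + ½×5×6² = 90.0 rad
Total revolutions = θ/(2π) = 90.0/(2π) = 14.32
Complete revolutions = ⌊14.32⌋ = 14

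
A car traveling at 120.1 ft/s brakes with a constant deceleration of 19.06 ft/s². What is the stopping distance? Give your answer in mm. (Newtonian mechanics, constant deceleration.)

v₀ = 120.1 ft/s × 0.3048 = 36.6065 m/s
a = 19.06 ft/s² × 0.3048 = 5.80949 m/s²
d = v₀² / (2a) = 36.6065² / (2 × 5.80949) = 1340.04 / 11.619 = 115.332 m
d = 115.332 m / 0.001 = 115300 mm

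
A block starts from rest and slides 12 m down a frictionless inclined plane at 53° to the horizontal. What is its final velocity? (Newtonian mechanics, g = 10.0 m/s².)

a = g sin(θ) = 10.0 × sin(53°) = 7.9864 m/s²
v = √(2ad) = √(2 × 7.9864 × 12) = 13.84 m/s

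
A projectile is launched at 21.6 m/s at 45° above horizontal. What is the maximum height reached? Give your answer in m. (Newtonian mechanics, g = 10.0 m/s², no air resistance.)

H = v₀² × sin²(θ) / (2g) = 21.6² × sin(45°)² / (2 × 10.0) = 466.56 × 0.5 / 20.0 = 11.66 m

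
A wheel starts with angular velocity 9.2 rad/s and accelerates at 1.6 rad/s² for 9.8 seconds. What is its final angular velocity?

ω = ω₀ + αt = 9.2 + 1.6 × 9.8 = 24.88 rad/s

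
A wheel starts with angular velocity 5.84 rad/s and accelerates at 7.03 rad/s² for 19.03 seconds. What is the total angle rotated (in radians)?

θ = ω₀t + ½αt² = 5.84×19.03 + ½×7.03×19.03² = 1384.06 rad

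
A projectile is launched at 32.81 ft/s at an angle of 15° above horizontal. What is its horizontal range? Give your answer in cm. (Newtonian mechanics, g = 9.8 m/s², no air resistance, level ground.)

v₀ = 32.81 ft/s × 0.3048 = 10.0005 m/s
R = v₀² × sin(2θ) / g = 10.0005² × sin(2 × 15°) / 9.8 = 100.01 × 0.5 / 9.8 = 5.10255 m
R = 5.10255 m / 0.01 = 510.3 cm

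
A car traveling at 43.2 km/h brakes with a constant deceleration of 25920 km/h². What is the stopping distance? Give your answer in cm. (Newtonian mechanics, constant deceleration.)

v₀ = 43.2 km/h × 0.2777777777777778 = 12.0 m/s
a = 25920 km/h² × 7.716049382716049e-05 = 2.0 m/s²
d = v₀² / (2a) = 12.0² / (2 × 2.0) = 144.0 / 4.0 = 36.0 m
d = 36.0 m / 0.01 = 3600 cm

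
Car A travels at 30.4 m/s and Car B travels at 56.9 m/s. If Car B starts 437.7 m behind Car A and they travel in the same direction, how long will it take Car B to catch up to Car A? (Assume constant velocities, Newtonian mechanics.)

Relative speed: v_rel = 56.9 - 30.4 = 26.5 m/s
Time to catch: t = d₀/v_rel = 437.7/26.5 = 16.52 s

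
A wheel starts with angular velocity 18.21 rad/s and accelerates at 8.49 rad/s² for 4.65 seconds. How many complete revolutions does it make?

θ = ω₀t + ½αt² = 18.21×4.65 + ½×8.49×4.65² = 176.4640125 rad
Total revolutions = θ/(2π) = 176.4640125/(2π) = 28.09
Complete revolutions = ⌊28.09⌋ = 28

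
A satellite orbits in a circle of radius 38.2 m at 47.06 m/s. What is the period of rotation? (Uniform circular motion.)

T = 2πr/v = 2π×38.2/47.06 = 5.1 s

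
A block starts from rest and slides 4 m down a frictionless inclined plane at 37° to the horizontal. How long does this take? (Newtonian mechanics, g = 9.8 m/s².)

a = g sin(θ) = 9.8 × sin(37°) = 5.8978 m/s²
t = √(2d/a) = √(2 × 4 / 5.8978) = 1.16 s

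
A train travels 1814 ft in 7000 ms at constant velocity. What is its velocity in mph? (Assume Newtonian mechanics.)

d = 1814 ft × 0.3048 = 552.907 m
t = 7000 ms × 0.001 = 7.0 s
v = d / t = 552.907 / 7.0 = 78.9867 m/s
v = 78.9867 m/s / 0.44704 = 176.7 mph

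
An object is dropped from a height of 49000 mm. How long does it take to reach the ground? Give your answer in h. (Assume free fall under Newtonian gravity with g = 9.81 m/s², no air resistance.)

h = 49000 mm × 0.001 = 49.0 m
t = √(2h/g) = √(2 × 49.0 / 9.81) = 3.16067 s
t = 3.16067 s / 3600.0 = 0.000878 h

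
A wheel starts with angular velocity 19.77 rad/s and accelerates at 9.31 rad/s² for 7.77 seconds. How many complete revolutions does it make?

θ = ω₀t + ½αt² = 19.77×7.77 + ½×9.31×7.77² = 434.6487495 rad
Total revolutions = θ/(2π) = 434.6487495/(2π) = 69.18
Complete revolutions = ⌊69.18⌋ = 69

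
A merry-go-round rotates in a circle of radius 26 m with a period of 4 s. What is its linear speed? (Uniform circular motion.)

v = 2πr/T = 2π×26/4 = 40.84 m/s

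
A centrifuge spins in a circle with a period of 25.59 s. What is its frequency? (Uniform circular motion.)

f = 1/T = 1/25.59 = 0.0391 Hz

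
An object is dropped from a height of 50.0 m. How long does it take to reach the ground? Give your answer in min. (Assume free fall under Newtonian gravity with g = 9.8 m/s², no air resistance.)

t = √(2h/g) = √(2 × 50.0 / 9.8) = 3.19438 s
t = 3.19438 s / 60.0 = 0.05324 min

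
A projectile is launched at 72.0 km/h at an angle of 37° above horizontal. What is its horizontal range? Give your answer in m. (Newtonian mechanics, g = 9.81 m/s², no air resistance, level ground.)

v₀ = 72.0 km/h × 0.2777777777777778 = 20.0 m/s
R = v₀² × sin(2θ) / g = 20.0² × sin(2 × 37°) / 9.81 = 400.0 × 0.961262 / 9.81 = 39.2 m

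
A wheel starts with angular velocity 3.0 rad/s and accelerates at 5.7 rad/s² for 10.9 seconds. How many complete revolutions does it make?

θ = ω₀t + ½αt² = 3.0×10.9 + ½×5.7×10.9² = 371.3085 rad
Total revolutions = θ/(2π) = 371.3085/(2π) = 59.1
Complete revolutions = ⌊59.1⌋ = 59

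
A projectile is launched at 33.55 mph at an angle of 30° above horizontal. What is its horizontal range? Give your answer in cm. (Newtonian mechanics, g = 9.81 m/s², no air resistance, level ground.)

v₀ = 33.55 mph × 0.44704 = 14.9982 m/s
R = v₀² × sin(2θ) / g = 14.9982² × sin(2 × 30°) / 9.81 = 224.946 × 0.866025 / 9.81 = 19.8582 m
R = 19.8582 m / 0.01 = 1986 cm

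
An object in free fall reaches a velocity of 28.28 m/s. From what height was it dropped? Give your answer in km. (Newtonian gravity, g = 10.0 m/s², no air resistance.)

h = v² / (2g) = 28.28² / (2 × 10.0) = 39.9879 m
h = 39.9879 m / 1000.0 = 0.03999 km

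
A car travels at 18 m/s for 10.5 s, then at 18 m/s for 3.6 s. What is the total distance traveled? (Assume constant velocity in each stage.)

d₁ = v₁t₁ = 18 × 10.5 = 189.0 m
d₂ = v₂t₂ = 18 × 3.6 = 64.8 m
d_total = 189.0 + 64.8 = 253.8 m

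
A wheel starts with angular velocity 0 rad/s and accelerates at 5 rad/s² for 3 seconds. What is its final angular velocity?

ω = ω₀ + αt = 0 + 5 × 3 = 15 rad/s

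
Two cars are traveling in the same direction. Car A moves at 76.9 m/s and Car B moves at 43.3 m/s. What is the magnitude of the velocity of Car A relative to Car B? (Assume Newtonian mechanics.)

v_rel = |v_A - v_B| = |76.9 - 43.3| = 33.6 m/s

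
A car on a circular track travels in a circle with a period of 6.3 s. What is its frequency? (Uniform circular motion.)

f = 1/T = 1/6.3 = 0.1587 Hz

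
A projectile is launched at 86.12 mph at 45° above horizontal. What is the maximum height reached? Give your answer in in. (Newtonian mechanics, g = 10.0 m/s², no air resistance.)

v₀ = 86.12 mph × 0.44704 = 38.4991 m/s
H = v₀² × sin²(θ) / (2g) = 38.4991² × sin(45°)² / (2 × 10.0) = 1482.18 × 0.5 / 20.0 = 37.0545 m
H = 37.0545 m / 0.0254 = 1459 in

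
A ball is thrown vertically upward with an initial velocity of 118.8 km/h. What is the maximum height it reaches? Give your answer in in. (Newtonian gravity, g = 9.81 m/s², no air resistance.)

v₀ = 118.8 km/h × 0.2777777777777778 = 33.0 m/s
h_max = v₀² / (2g) = 33.0² / (2 × 9.81) = 1089.0 / 19.62 = 55.5046 m
h_max = 55.5046 m / 0.0254 = 2185 in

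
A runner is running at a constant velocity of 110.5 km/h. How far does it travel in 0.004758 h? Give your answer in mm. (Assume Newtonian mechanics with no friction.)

v = 110.5 km/h × 0.2777777777777778 = 30.6944 m/s
t = 0.004758 h × 3600.0 = 17.1288 s
d = v × t = 30.6944 × 17.1288 = 525.758 m
d = 525.758 m / 0.001 = 525800 mm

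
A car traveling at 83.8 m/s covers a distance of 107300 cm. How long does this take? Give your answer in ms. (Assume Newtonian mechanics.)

d = 107300 cm × 0.01 = 1073.0 m
t = d / v = 1073.0 / 83.8 = 12.8043 s
t = 12.8043 s / 0.001 = 12800 ms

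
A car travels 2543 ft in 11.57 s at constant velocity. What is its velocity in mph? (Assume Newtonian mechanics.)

d = 2543 ft × 0.3048 = 775.106 m
v = d / t = 775.106 / 11.57 = 66.9927 m/s
v = 66.9927 m/s / 0.44704 = 149.9 mph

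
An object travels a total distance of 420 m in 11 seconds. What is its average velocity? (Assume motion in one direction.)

v_avg = Δd / Δt = 420 / 11 = 38.18 m/s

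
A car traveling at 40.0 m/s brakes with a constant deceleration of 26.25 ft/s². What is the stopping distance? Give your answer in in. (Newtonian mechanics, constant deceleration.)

a = 26.25 ft/s² × 0.3048 = 8.001 m/s²
d = v₀² / (2a) = 40.0² / (2 × 8.001) = 1600.0 / 16.002 = 99.9875 m
d = 99.9875 m / 0.0254 = 3937 in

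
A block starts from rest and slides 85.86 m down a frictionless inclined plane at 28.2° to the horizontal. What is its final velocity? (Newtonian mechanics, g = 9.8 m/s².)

a = g sin(θ) = 9.8 × sin(28.2°) = 4.631 m/s²
v = √(2ad) = √(2 × 4.631 × 85.86) = 28.2 m/s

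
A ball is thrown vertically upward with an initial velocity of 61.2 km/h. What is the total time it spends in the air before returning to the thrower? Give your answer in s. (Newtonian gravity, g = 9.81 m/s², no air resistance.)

v₀ = 61.2 km/h × 0.2777777777777778 = 17.0 m/s
t_total = 2 × v₀ / g = 2 × 17.0 / 9.81 = 3.466 s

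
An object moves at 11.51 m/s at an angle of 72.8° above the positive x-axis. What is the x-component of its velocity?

vₓ = v cos(θ) = 11.51 × cos(72.8°) = 3.4 m/s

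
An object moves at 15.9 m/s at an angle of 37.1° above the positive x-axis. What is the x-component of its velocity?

vₓ = v cos(θ) = 15.9 × cos(37.1°) = 12.68 m/s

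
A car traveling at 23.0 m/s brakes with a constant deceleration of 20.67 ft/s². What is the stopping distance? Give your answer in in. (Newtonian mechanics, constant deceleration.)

a = 20.67 ft/s² × 0.3048 = 6.30022 m/s²
d = v₀² / (2a) = 23.0² / (2 × 6.30022) = 529.0 / 12.6004 = 41.9828 m
d = 41.9828 m / 0.0254 = 1653 in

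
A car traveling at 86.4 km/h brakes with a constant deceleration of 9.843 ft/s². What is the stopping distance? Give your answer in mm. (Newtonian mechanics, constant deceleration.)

v₀ = 86.4 km/h × 0.2777777777777778 = 24.0 m/s
a = 9.843 ft/s² × 0.3048 = 3.00015 m/s²
d = v₀² / (2a) = 24.0² / (2 × 3.00015) = 576.0 / 6.0003 = 95.9952 m
d = 95.9952 m / 0.001 = 96000 mm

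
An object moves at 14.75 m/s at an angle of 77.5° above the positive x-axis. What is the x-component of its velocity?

vₓ = v cos(θ) = 14.75 × cos(77.5°) = 3.19 m/s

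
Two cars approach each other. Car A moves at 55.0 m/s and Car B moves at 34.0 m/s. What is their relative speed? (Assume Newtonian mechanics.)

v_rel = v_A + v_B = 55.0 + 34.0 = 89.0 m/s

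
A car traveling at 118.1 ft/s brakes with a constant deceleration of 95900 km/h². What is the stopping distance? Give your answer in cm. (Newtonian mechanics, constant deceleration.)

v₀ = 118.1 ft/s × 0.3048 = 35.9969 m/s
a = 95900 km/h² × 7.716049382716049e-05 = 7.39969 m/s²
d = v₀² / (2a) = 35.9969² / (2 × 7.39969) = 1295.78 / 14.7994 = 87.5563 m
d = 87.5563 m / 0.01 = 8756 cm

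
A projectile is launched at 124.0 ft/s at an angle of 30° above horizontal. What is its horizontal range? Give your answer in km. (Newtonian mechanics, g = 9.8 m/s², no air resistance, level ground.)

v₀ = 124.0 ft/s × 0.3048 = 37.7952 m/s
R = v₀² × sin(2θ) / g = 37.7952² × sin(2 × 30°) / 9.8 = 1428.48 × 0.866025 / 9.8 = 126.235 m
R = 126.235 m / 1000.0 = 0.1262 km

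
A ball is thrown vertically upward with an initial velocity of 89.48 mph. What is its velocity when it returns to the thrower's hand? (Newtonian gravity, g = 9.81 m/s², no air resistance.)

By conservation of energy (no air resistance), the ball returns to the throw height with the same speed as launch, but directed downward.
|v_ground| = v₀ = 89.48 mph
v_ground = 89.48 mph (downward)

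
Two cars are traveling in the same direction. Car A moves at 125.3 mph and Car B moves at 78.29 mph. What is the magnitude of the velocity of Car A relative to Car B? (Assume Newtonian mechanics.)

v_rel = |v_A - v_B| = |125.3 - 78.29| = 47.01 mph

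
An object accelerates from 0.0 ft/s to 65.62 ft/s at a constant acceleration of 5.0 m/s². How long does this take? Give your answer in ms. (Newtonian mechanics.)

v₀ = 0.0 ft/s × 0.3048 = 0.0 m/s
v = 65.62 ft/s × 0.3048 = 20.001 m/s
t = (v - v₀) / a = (20.001 - 0.0) / 5.0 = 4.0002 s
t = 4.0002 s / 0.001 = 4000 ms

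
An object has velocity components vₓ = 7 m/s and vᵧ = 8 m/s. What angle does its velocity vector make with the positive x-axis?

θ = arctan(vᵧ/vₓ) = arctan(8/7) = 48.81°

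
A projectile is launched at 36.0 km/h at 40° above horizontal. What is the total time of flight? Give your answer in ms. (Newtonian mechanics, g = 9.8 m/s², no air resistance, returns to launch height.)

v₀ = 36.0 km/h × 0.2777777777777778 = 10.0 m/s
T = 2 × v₀ × sin(θ) / g = 2 × 10.0 × sin(40°) / 9.8 = 2 × 10.0 × 0.642788 / 9.8 = 1.31181 s
T = 1.31181 s / 0.001 = 1312 ms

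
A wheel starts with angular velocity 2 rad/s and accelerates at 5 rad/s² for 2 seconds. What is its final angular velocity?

ω = ω₀ + αt = 2 + 5 × 2 = 12 rad/s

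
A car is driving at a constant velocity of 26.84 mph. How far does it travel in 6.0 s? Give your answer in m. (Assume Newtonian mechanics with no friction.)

v = 26.84 mph × 0.44704 = 11.9986 m/s
d = v × t = 11.9986 × 6.0 = 71.99 m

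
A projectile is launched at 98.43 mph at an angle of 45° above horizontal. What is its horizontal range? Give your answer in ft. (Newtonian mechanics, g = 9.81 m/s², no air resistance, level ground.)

v₀ = 98.43 mph × 0.44704 = 44.0021 m/s
R = v₀² × sin(2θ) / g = 44.0021² × sin(2 × 45°) / 9.81 = 1936.18 × 1.0 / 9.81 = 197.368 m
R = 197.368 m / 0.3048 = 647.5 ft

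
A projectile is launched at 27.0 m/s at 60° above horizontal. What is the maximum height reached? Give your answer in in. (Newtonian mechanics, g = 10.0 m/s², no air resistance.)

H = v₀² × sin²(θ) / (2g) = 27.0² × sin(60°)² / (2 × 10.0) = 729.0 × 0.75 / 20.0 = 27.3375 m
H = 27.3375 m / 0.0254 = 1076 in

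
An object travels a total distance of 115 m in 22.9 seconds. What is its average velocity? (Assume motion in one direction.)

v_avg = Δd / Δt = 115 / 22.9 = 5.02 m/s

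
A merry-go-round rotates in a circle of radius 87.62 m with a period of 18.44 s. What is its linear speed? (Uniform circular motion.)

v = 2πr/T = 2π×87.62/18.44 = 29.86 m/s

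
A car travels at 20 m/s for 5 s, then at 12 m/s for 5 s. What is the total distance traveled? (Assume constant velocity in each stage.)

d₁ = v₁t₁ = 20 × 5 = 100 m
d₂ = v₂t₂ = 12 × 5 = 60 m
d_total = 100 + 60 = 160 m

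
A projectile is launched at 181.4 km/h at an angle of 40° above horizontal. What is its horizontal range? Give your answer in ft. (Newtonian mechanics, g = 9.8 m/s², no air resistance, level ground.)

v₀ = 181.4 km/h × 0.2777777777777778 = 50.3889 m/s
R = v₀² × sin(2θ) / g = 50.3889² × sin(2 × 40°) / 9.8 = 2539.04 × 0.984808 / 9.8 = 255.15 m
R = 255.15 m / 0.3048 = 837.1 ft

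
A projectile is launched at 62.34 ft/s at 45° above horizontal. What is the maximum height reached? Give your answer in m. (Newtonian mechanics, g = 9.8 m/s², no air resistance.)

v₀ = 62.34 ft/s × 0.3048 = 19.0012 m/s
H = v₀² × sin²(θ) / (2g) = 19.0012² × sin(45°)² / (2 × 9.8) = 361.046 × 0.5 / 19.6 = 9.21 m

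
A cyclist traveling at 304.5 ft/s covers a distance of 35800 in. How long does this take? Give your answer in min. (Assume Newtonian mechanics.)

d = 35800 in × 0.0254 = 909.32 m
v = 304.5 ft/s × 0.3048 = 92.8116 m/s
t = d / v = 909.32 / 92.8116 = 9.79748 s
t = 9.79748 s / 60.0 = 0.1633 min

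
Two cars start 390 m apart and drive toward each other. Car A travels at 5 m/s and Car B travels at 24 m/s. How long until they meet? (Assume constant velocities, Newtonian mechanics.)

Combined speed: v_combined = 5 + 24 = 29 m/s
Time to meet: t = d/v_combined = 390/29 = 13.45 s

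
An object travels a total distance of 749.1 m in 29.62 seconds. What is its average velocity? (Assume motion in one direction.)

v_avg = Δd / Δt = 749.1 / 29.62 = 25.29 m/s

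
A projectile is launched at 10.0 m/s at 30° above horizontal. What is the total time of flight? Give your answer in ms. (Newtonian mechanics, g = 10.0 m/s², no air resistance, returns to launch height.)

T = 2 × v₀ × sin(θ) / g = 2 × 10.0 × sin(30°) / 10.0 = 2 × 10.0 × 0.5 / 10.0 = 1.0 s
T = 1.0 s / 0.001 = 1000 ms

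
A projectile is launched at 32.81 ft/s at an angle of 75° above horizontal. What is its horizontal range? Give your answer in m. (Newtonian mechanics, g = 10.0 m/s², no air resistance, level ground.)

v₀ = 32.81 ft/s × 0.3048 = 10.00049 m/s
R = v₀² × sin(2θ) / g = 10.00049² × sin(2 × 75°) / 10.0 = 100.0098 × 0.5 / 10.0 = 5.0 m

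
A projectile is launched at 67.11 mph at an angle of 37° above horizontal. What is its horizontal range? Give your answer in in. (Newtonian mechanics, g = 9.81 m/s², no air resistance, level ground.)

v₀ = 67.11 mph × 0.44704 = 30.0009 m/s
R = v₀² × sin(2θ) / g = 30.0009² × sin(2 × 37°) / 9.81 = 900.054 × 0.961262 / 9.81 = 88.1945 m
R = 88.1945 m / 0.0254 = 3472 in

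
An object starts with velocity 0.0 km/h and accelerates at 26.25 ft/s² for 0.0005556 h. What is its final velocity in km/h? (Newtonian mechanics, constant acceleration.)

v₀ = 0.0 km/h × 0.2777777777777778 = 0.0 m/s
a = 26.25 ft/s² × 0.3048 = 8.001 m/s²
t = 0.0005556 h × 3600.0 = 2.00016 s
v = v₀ + a × t = 0.0 + 8.001 × 2.00016 = 16.0033 m/s
v = 16.0033 m/s / 0.2777777777777778 = 57.61 km/h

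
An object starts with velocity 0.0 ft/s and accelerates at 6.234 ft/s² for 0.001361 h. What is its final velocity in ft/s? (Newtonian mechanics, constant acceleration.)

v₀ = 0.0 ft/s × 0.3048 = 0.0 m/s
a = 6.234 ft/s² × 0.3048 = 1.90012 m/s²
t = 0.001361 h × 3600.0 = 4.8996 s
v = v₀ + a × t = 0.0 + 1.90012 × 4.8996 = 9.30983 m/s
v = 9.30983 m/s / 0.3048 = 30.54 ft/s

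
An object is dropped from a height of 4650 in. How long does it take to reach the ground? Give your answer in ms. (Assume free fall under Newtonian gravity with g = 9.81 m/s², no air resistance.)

h = 4650 in × 0.0254 = 118.11 m
t = √(2h/g) = √(2 × 118.11 / 9.81) = 4.90709 s
t = 4.90709 s / 0.001 = 4907 ms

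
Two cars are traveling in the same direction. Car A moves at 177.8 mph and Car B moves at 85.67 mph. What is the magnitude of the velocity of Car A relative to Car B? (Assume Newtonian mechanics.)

v_rel = |v_A - v_B| = |177.8 - 85.67| = 92.13 mph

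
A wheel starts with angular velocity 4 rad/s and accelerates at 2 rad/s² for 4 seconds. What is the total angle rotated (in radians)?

θ = ω₀t + ½αt² = 4×4 + ½×2×4² = 32.0 rad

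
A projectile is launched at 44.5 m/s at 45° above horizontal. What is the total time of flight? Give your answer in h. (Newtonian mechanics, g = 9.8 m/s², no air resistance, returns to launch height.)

T = 2 × v₀ × sin(θ) / g = 2 × 44.5 × sin(45°) / 9.8 = 2 × 44.5 × 0.707107 / 9.8 = 6.42169 s
T = 6.42169 s / 3600.0 = 0.001784 h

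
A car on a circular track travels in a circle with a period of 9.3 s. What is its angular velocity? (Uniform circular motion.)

ω = 2π/T = 2π/9.3 = 0.6756 rad/s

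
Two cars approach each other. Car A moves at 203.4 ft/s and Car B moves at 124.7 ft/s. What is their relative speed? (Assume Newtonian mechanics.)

v_rel = v_A + v_B = 203.4 + 124.7 = 328.1 ft/s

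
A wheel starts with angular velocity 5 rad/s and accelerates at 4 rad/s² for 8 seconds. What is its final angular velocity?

ω = ω₀ + αt = 5 + 4 × 8 = 37 rad/s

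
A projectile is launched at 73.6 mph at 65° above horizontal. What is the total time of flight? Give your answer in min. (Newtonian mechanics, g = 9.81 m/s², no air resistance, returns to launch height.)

v₀ = 73.6 mph × 0.44704 = 32.9021 m/s
T = 2 × v₀ × sin(θ) / g = 2 × 32.9021 × sin(65°) / 9.81 = 2 × 32.9021 × 0.906308 / 9.81 = 6.0794 s
T = 6.0794 s / 60.0 = 0.1013 min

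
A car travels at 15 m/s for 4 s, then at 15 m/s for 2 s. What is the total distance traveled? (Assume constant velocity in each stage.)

d₁ = v₁t₁ = 15 × 4 = 60 m
d₂ = v₂t₂ = 15 × 2 = 30 m
d_total = 60 + 30 = 90 m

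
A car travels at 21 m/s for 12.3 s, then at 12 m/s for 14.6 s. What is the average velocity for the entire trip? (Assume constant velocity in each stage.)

d₁ = v₁t₁ = 21 × 12.3 = 258.3 m
d₂ = v₂t₂ = 12 × 14.6 = 175.2 m
d_total = 433.5 m, t_total = 26.9 s
v_avg = d_total/t_total = 433.5/26.9 = 16.12 m/s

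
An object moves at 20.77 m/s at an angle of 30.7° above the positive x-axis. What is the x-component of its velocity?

vₓ = v cos(θ) = 20.77 × cos(30.7°) = 17.86 m/s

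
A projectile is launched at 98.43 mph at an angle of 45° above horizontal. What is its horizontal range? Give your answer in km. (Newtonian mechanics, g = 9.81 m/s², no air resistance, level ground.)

v₀ = 98.43 mph × 0.44704 = 44.0021 m/s
R = v₀² × sin(2θ) / g = 44.0021² × sin(2 × 45°) / 9.81 = 1936.18 × 1.0 / 9.81 = 197.368 m
R = 197.368 m / 1000.0 = 0.1974 km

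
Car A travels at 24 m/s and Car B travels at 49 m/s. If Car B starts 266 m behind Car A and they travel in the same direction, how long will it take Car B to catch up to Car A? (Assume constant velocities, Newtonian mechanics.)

Relative speed: v_rel = 49 - 24 = 25 m/s
Time to catch: t = d₀/v_rel = 266/25 = 10.64 s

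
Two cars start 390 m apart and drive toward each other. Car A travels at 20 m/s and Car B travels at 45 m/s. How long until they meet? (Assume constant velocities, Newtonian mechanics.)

Combined speed: v_combined = 20 + 45 = 65 m/s
Time to meet: t = d/v_combined = 390/65 = 6.0 s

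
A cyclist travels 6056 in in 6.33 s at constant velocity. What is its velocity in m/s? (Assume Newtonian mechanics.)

d = 6056 in × 0.0254 = 153.822 m
v = d / t = 153.822 / 6.33 = 24.3 m/s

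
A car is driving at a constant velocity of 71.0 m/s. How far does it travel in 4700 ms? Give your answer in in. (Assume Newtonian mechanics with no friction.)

t = 4700 ms × 0.001 = 4.7 s
d = v × t = 71.0 × 4.7 = 333.7 m
d = 333.7 m / 0.0254 = 13140 in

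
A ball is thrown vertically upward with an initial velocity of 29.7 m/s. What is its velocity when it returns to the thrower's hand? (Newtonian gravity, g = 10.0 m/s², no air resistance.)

By conservation of energy (no air resistance), the ball returns to the throw height with the same speed as launch, but directed downward.
|v_ground| = v₀ = 29.7 m/s
v_ground = 29.7 m/s (downward)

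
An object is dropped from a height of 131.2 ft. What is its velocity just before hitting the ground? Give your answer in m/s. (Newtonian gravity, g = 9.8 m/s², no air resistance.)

h = 131.2 ft × 0.3048 = 39.9898 m
v = √(2gh) = √(2 × 9.8 × 39.9898) = 28.0 m/s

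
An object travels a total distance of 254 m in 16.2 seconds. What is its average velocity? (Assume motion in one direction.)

v_avg = Δd / Δt = 254 / 16.2 = 15.68 m/s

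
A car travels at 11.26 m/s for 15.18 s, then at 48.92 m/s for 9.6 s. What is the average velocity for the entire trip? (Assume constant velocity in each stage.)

d₁ = v₁t₁ = 11.26 × 15.18 = 170.9268 m
d₂ = v₂t₂ = 48.92 × 9.6 = 469.632 m
d_total = 640.5588 m, t_total = 24.78 s
v_avg = d_total/t_total = 640.5588/24.78 = 25.85 m/s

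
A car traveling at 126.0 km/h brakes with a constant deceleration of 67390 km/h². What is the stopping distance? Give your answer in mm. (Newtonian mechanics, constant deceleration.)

v₀ = 126.0 km/h × 0.2777777777777778 = 35.0 m/s
a = 67390 km/h² × 7.716049382716049e-05 = 5.19985 m/s²
d = v₀² / (2a) = 35.0² / (2 × 5.19985) = 1225.0 / 10.3997 = 117.792 m
d = 117.792 m / 0.001 = 117800 mm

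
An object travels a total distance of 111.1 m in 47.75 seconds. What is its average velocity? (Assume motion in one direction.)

v_avg = Δd / Δt = 111.1 / 47.75 = 2.33 m/s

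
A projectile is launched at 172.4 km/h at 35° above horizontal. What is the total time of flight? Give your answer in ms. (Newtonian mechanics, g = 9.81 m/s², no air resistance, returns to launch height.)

v₀ = 172.4 km/h × 0.2777777777777778 = 47.8889 m/s
T = 2 × v₀ × sin(θ) / g = 2 × 47.8889 × sin(35°) / 9.81 = 2 × 47.8889 × 0.573576 / 9.81 = 5.59998 s
T = 5.59998 s / 0.001 = 5600 ms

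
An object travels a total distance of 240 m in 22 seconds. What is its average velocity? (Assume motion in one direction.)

v_avg = Δd / Δt = 240 / 22 = 10.91 m/s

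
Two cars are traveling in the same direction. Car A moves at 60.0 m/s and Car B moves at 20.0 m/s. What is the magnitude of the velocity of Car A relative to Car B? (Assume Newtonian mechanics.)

v_rel = |v_A - v_B| = |60.0 - 20.0| = 40.0 m/s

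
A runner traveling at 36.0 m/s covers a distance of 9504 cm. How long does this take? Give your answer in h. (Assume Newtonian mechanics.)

d = 9504 cm × 0.01 = 95.04 m
t = d / v = 95.04 / 36.0 = 2.64 s
t = 2.64 s / 3600.0 = 0.0007333 h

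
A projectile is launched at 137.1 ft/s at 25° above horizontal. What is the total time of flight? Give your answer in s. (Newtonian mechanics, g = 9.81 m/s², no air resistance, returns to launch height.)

v₀ = 137.1 ft/s × 0.3048 = 41.7881 m/s
T = 2 × v₀ × sin(θ) / g = 2 × 41.7881 × sin(25°) / 9.81 = 2 × 41.7881 × 0.422618 / 9.81 = 3.6 s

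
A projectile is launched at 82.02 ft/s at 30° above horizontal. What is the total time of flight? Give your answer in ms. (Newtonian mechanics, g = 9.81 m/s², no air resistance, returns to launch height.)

v₀ = 82.02 ft/s × 0.3048 = 24.9997 m/s
T = 2 × v₀ × sin(θ) / g = 2 × 24.9997 × sin(30°) / 9.81 = 2 × 24.9997 × 0.5 / 9.81 = 2.54839 s
T = 2.54839 s / 0.001 = 2548 ms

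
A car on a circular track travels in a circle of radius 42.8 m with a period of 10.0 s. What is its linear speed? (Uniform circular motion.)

v = 2πr/T = 2π×42.8/10.0 = 26.89 m/s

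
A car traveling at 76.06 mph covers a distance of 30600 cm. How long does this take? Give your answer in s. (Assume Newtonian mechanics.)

d = 30600 cm × 0.01 = 306.0 m
v = 76.06 mph × 0.44704 = 34.00186 m/s
t = d / v = 306.0 / 34.00186 = 9.0 s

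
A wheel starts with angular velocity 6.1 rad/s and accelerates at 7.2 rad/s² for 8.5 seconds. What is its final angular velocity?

ω = ω₀ + αt = 6.1 + 7.2 × 8.5 = 67.3 rad/s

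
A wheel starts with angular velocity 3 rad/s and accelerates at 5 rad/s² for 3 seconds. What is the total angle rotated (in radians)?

θ = ω₀t + ½αt² = 3×3 + ½×5×3² = 31.5 rad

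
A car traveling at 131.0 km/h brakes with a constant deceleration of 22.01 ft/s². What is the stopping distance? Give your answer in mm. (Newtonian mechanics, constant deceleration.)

v₀ = 131.0 km/h × 0.2777777777777778 = 36.3889 m/s
a = 22.01 ft/s² × 0.3048 = 6.70865 m/s²
d = v₀² / (2a) = 36.3889² / (2 × 6.70865) = 1324.15 / 13.4173 = 98.6898 m
d = 98.6898 m / 0.001 = 98690 mm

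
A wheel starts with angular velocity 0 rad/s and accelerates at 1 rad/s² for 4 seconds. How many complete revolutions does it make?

θ = ω₀t + ½αt² = 0×4 + ½×1×4² = 8.0 rad
Total revolutions = θ/(2π) = 8.0/(2π) = 1.27
Complete revolutions = ⌊1.27⌋ = 1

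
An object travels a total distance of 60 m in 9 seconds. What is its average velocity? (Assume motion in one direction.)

v_avg = Δd / Δt = 60 / 9 = 6.67 m/s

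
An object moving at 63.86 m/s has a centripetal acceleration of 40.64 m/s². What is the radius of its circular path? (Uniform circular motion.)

r = v²/a_c = 63.86²/40.64 = 100.35 m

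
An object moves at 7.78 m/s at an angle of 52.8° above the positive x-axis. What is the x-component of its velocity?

vₓ = v cos(θ) = 7.78 × cos(52.8°) = 4.7 m/s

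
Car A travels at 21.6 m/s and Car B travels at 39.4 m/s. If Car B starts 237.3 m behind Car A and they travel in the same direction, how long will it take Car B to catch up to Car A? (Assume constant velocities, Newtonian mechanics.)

Relative speed: v_rel = 39.4 - 21.6 = 17.8 m/s
Time to catch: t = d₀/v_rel = 237.3/17.8 = 13.33 s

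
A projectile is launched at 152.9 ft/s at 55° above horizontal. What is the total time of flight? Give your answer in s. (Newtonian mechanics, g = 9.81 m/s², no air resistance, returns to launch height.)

v₀ = 152.9 ft/s × 0.3048 = 46.6039 m/s
T = 2 × v₀ × sin(θ) / g = 2 × 46.6039 × sin(55°) / 9.81 = 2 × 46.6039 × 0.819152 / 9.81 = 7.783 s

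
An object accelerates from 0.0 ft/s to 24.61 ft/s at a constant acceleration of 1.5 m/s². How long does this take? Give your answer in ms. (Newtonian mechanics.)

v₀ = 0.0 ft/s × 0.3048 = 0.0 m/s
v = 24.61 ft/s × 0.3048 = 7.50113 m/s
t = (v - v₀) / a = (7.50113 - 0.0) / 1.5 = 5.00075 s
t = 5.00075 s / 0.001 = 5001 ms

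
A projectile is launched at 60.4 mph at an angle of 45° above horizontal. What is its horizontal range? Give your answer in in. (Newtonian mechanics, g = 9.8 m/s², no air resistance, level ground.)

v₀ = 60.4 mph × 0.44704 = 27.0012 m/s
R = v₀² × sin(2θ) / g = 27.0012² × sin(2 × 45°) / 9.8 = 729.065 × 1.0 / 9.8 = 74.3944 m
R = 74.3944 m / 0.0254 = 2929 in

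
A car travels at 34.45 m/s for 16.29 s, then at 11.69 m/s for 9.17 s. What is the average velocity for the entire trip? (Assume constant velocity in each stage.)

d₁ = v₁t₁ = 34.45 × 16.29 = 561.1905 m
d₂ = v₂t₂ = 11.69 × 9.17 = 107.1973 m
d_total = 668.3878 m, t_total = 25.46 s
v_avg = d_total/t_total = 668.3878/25.46 = 26.25 m/s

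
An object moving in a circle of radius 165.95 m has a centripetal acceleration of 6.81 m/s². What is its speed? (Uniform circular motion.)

v = √(a_c × r) = √(6.81 × 165.95) = 33.62 m/s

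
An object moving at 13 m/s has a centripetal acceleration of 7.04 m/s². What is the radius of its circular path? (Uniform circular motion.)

r = v²/a_c = 13²/7.04 = 24.01 m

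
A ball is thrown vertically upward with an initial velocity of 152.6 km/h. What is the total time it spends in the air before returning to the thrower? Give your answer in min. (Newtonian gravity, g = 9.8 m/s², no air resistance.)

v₀ = 152.6 km/h × 0.2777777777777778 = 42.3889 m/s
t_total = 2 × v₀ / g = 2 × 42.3889 / 9.8 = 8.6508 s
t_total = 8.6508 s / 60.0 = 0.1442 min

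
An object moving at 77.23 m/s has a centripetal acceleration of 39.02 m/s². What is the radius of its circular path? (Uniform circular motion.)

r = v²/a_c = 77.23²/39.02 = 152.86 m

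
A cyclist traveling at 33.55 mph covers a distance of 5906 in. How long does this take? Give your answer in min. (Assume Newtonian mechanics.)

d = 5906 in × 0.0254 = 150.012 m
v = 33.55 mph × 0.44704 = 14.9982 m/s
t = d / v = 150.012 / 14.9982 = 10.002 s
t = 10.002 s / 60.0 = 0.1667 min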